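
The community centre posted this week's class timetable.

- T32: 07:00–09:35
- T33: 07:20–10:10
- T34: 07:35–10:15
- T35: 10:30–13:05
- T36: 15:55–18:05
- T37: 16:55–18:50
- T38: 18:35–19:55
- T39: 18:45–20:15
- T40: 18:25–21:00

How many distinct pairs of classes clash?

Sorted by start: T32, T33, T34, T35, T36, T37, T40, T38, T39.
T33 starts before T32 ends → T32 and T33 overlap.
T34 starts before T32 ends → T32 and T34 overlap.
T35 starts after T32 ends, so nothing later overlaps T32 either.
T34 starts before T33 ends → T33 and T34 overlap.
T35 starts after T33 ends, so nothing later overlaps T33 either.
T35 starts after T34 ends, so nothing later overlaps T34 either.
T36 starts after T35 ends, so nothing later overlaps T35 either.
T37 starts before T36 ends → T36 and T37 overlap.
T40 starts after T36 ends, so nothing later overlaps T36 either.
T40 starts before T37 ends → T37 and T40 overlap.
T38 starts before T37 ends → T37 and T38 overlap.
T39 starts before T37 ends → T37 and T39 overlap.
T38 starts before T40 ends → T40 and T38 overlap.
T39 starts before T40 ends → T40 and T39 overlap.
T39 starts before T38 ends → T38 and T39 overlap.
Overlapping pairs: T32 & T33, T32 & T34, T33 & T34, T36 & T37, T37 & T38, T37 & T39, T37 & T40, T38 & T39, T38 & T40, T39 & T40 — 10 in total.

10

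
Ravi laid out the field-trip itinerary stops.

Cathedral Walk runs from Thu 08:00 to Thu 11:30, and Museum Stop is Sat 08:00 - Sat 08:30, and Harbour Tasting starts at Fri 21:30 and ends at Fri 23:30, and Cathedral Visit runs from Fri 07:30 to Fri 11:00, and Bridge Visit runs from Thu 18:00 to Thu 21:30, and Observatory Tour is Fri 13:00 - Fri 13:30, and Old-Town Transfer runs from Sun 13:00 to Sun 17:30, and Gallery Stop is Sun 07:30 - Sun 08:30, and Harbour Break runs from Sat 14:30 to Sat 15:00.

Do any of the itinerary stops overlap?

Sorted by start: Cathedral Walk, Bridge Visit, Cathedral Visit, Observatory Tour, Harbour Tasting, Museum Stop, Harbour Break, Gallery Stop, Old-Town Transfer.
Bridge Visit starts after Cathedral Walk ends — done with Cathedral Walk.
Cathedral Visit starts after Bridge Visit ends — done with Bridge Visit.
Observatory Tour starts after Cathedral Visit ends — done with Cathedral Visit.
Harbour Tasting starts after Observatory Tour ends — done with Observatory Tour.
Museum Stop starts after Harbour Tasting ends — done with Harbour Tasting.
Harbour Break starts after Museum Stop ends — done with Museum Stop.
Gallery Stop starts after Harbour Break ends — done with Harbour Break.
Old-Town Transfer starts after Gallery Stop ends.
Every pair is clear; the schedule has no overlaps.

No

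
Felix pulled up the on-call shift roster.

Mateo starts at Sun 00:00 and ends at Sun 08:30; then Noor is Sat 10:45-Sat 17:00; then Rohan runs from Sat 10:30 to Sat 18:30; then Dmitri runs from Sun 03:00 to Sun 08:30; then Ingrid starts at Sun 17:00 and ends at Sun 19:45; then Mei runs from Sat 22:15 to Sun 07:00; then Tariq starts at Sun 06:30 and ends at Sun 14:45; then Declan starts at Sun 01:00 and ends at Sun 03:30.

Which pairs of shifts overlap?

Declan & Dmitri, Declan & Mateo, Declan & Mei, Dmitri & Mateo, Dmitri & Mei, Dmitri & Tariq, Mateo & Mei, Mateo & Tariq, Mei & Tariq, Noor & Rohan

Two intervals overlap when each starts before the other ends.
Sorted by start: Rohan, Noor, Mei, Mateo, Declan, Dmitri, Tariq, Ingrid.
Noor starts before Rohan ends → Rohan and Noor overlap.
Mei starts after Rohan ends, so nothing later overlaps Rohan either.
Mei starts after Noor ends, so nothing later overlaps Noor either.
Mateo starts before Mei ends → Mei and Mateo overlap.
Declan starts before Mei ends → Mei and Declan overlap.
Dmitri starts before Mei ends → Mei and Dmitri overlap.
Tariq starts before Mei ends → Mei and Tariq overlap.
Ingrid starts after Mei ends.
Declan starts before Mateo ends → Mateo and Declan overlap.
Dmitri starts before Mateo ends → Mateo and Dmitri overlap.
Tariq starts before Mateo ends → Mateo and Tariq overlap.
Ingrid starts after Mateo ends.
Dmitri starts before Declan ends → Declan and Dmitri overlap.
Tariq starts after Declan ends, so nothing later overlaps Declan either.
Tariq starts before Dmitri ends → Dmitri and Tariq overlap.
Ingrid starts after Dmitri ends.
Ingrid starts after Tariq ends.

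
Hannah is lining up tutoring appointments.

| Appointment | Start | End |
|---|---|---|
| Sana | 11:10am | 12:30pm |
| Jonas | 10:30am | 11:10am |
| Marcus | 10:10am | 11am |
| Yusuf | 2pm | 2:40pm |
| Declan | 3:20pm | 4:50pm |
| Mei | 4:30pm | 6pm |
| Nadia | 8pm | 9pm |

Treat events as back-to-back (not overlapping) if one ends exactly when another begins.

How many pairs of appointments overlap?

2

Sorted by start: Marcus, Jonas, Sana, Yusuf, Declan, Mei, Nadia.
Jonas starts before Marcus ends → Marcus and Jonas overlap.
Sana starts after Marcus ends; Marcus is clear from here.
Sana starts exactly when Jonas ends (back-to-back, no overlap); Jonas is clear from here.
Yusuf starts after Sana ends; Sana is clear from here.
Declan starts after Yusuf ends; Yusuf is clear from here.
Mei starts before Declan ends → Declan and Mei overlap.
Nadia starts after Declan ends.
Nadia starts after Mei ends.
Overlapping pairs: Declan & Mei, Jonas & Marcus — 2 in total.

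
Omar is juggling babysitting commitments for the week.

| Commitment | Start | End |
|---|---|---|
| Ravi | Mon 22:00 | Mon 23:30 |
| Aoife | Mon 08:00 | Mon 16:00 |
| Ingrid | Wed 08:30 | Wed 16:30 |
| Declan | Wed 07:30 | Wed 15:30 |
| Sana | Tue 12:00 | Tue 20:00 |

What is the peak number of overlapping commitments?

2

Sweep the timeline, counting +1 at each start and −1 at each end (ends before starts at a tie):
Mon 08:00 start Aoife → 1
Mon 16:00 end Aoife → 0
Mon 22:00 start Ravi → 1
Mon 23:30 end Ravi → 0
Tue 12:00 start Sana → 1
Tue 20:00 end Sana → 0
Wed 07:30 start Declan → 1
Wed 08:30 start Ingrid → 2
Wed 15:30 end Declan → 1
Wed 16:30 end Ingrid → 0
Peak is 2, at Wed 08:30 (Declan, Ingrid).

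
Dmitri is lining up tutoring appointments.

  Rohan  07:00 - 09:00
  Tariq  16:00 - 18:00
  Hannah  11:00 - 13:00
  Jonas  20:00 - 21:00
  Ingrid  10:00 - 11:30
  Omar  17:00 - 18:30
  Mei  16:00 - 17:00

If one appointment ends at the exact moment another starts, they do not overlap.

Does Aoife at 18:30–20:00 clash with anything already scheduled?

No — it doesn't clash with anything

Rohan: ends 09:00 at or before Aoife starts 18:30 → clear.
Ingrid: ends 11:30 at or before Aoife starts 18:30 → clear.
Hannah: ends 13:00 at or before Aoife starts 18:30 → clear.
Mei: ends 17:00 at or before Aoife starts 18:30 → clear.
Tariq: ends 18:00 at or before Aoife starts 18:30 → clear.
Omar: ends 18:30 at or before Aoife starts 18:30 → clear.
Jonas: starts 20:00 at or after Aoife ends 20:00 → clear.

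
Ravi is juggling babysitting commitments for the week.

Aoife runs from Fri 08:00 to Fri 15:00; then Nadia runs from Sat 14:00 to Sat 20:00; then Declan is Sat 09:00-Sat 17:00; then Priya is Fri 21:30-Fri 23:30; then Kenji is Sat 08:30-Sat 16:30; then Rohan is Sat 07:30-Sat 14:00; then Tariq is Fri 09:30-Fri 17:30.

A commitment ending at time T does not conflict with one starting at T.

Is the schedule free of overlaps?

No

Check each pair: they overlap iff neither finishes before the other starts.
Sorted by start: Aoife, Tariq, Priya, Rohan, Kenji, Declan, Nadia.
Tariq starts before Aoife ends → Aoife and Tariq overlap.
That's a conflict, so the schedule is not conflict-free.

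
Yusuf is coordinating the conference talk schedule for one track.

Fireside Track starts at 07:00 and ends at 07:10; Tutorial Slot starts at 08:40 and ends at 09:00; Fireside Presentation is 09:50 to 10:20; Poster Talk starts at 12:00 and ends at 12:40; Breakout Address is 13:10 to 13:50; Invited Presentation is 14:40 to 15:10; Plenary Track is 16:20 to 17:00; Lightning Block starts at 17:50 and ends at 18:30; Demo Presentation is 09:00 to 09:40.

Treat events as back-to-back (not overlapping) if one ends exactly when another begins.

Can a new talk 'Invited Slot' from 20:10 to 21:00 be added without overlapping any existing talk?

Fireside Track: ends 07:10 at or before Invited Slot starts 20:10 → clear.
Tutorial Slot: ends 09:00 at or before Invited Slot starts 20:10 → clear.
Demo Presentation: ends 09:40 at or before Invited Slot starts 20:10 → clear.
Fireside Presentation: ends 10:20 at or before Invited Slot starts 20:10 → clear.
Poster Talk: ends 12:40 at or before Invited Slot starts 20:10 → clear.
Breakout Address: ends 13:50 at or before Invited Slot starts 20:10 → clear.
Invited Presentation: ends 15:10 at or before Invited Slot starts 20:10 → clear.
Plenary Track: ends 17:00 at or before Invited Slot starts 20:10 → clear.
Lightning Block: ends 18:30 at or before Invited Slot starts 20:10 → clear.

Yes — the slot is free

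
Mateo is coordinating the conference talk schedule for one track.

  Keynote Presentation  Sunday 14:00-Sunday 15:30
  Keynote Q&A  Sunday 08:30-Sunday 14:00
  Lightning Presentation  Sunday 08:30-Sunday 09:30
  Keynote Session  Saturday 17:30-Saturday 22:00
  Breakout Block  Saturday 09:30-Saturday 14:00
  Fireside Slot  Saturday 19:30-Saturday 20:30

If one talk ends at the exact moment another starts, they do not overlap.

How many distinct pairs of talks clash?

Check each pair: they overlap iff neither finishes before the other starts.
Sorted by start: Breakout Block, Keynote Session, Fireside Slot, Lightning Presentation, Keynote Q&A, Keynote Presentation.
Keynote Session starts after Breakout Block ends; Breakout Block is clear from here.
Fireside Slot starts before Keynote Session ends → Keynote Session and Fireside Slot overlap.
Lightning Presentation starts after Keynote Session ends; Keynote Session is clear from here.
Lightning Presentation starts after Fireside Slot ends; Fireside Slot is clear from here.
Keynote Q&A starts before Lightning Presentation ends → Lightning Presentation and Keynote Q&A overlap.
Keynote Presentation starts after Lightning Presentation ends.
Keynote Presentation starts exactly when Keynote Q&A ends (back-to-back, no overlap).
Overlapping pairs: Fireside Slot & Keynote Session, Keynote Q&A & Lightning Presentation — 2 in total.

2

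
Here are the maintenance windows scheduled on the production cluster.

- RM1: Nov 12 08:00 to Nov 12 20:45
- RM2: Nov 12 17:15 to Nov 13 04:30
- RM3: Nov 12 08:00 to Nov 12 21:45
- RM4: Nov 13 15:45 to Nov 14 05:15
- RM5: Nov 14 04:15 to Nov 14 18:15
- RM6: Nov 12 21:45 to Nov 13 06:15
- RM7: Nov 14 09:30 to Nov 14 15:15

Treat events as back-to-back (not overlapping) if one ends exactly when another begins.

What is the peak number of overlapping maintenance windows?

3

Sort all start/end points and keep a running count:
Nov 12 08:00 start RM1 → 1
Nov 12 08:00 start RM3 → 2
Nov 12 17:15 start RM2 → 3
Nov 12 20:45 end RM1 → 2
Nov 12 21:45 end RM3 → 1
Nov 12 21:45 start RM6 → 2
Nov 13 04:30 end RM2 → 1
Nov 13 06:15 end RM6 → 0
Nov 13 15:45 start RM4 → 1
Nov 14 04:15 start RM5 → 2
Nov 14 05:15 end RM4 → 1
Nov 14 09:30 start RM7 → 2
Nov 14 15:15 end RM7 → 1
Nov 14 18:15 end RM5 → 0
Peak is 3, at Nov 12 17:15 (RM1, RM2, RM3).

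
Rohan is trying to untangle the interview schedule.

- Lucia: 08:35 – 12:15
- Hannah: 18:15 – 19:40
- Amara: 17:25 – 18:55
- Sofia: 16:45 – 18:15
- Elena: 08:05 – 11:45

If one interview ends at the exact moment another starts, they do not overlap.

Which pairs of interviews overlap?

Amara & Hannah, Amara & Sofia, Elena & Lucia

Two intervals overlap when each starts before the other ends.
Sorted by start: Elena, Lucia, Sofia, Amara, Hannah.
Lucia starts before Elena ends → Elena and Lucia overlap.
Sofia starts after Elena ends — done with Elena.
Sofia starts after Lucia ends — done with Lucia.
Amara starts before Sofia ends → Sofia and Amara overlap.
Hannah starts exactly when Sofia ends (back-to-back, no overlap).
Hannah starts before Amara ends → Amara and Hannah overlap.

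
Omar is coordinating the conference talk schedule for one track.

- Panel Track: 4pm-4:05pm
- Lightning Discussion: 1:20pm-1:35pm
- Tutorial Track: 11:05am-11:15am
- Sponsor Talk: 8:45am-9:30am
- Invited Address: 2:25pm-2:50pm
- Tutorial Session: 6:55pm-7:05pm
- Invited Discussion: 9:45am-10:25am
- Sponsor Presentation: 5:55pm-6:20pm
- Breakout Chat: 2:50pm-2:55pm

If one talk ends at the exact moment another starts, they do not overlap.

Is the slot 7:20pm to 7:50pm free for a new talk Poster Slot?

Yes — the slot is free

Sponsor Talk: ends 9:30am at or before Poster Slot starts 7:20pm → clear.
Invited Discussion: ends 10:25am at or before Poster Slot starts 7:20pm → clear.
Tutorial Track: ends 11:15am at or before Poster Slot starts 7:20pm → clear.
Lightning Discussion: ends 1:35pm at or before Poster Slot starts 7:20pm → clear.
Invited Address: ends 2:50pm at or before Poster Slot starts 7:20pm → clear.
Breakout Chat: ends 2:55pm at or before Poster Slot starts 7:20pm → clear.
Panel Track: ends 4:05pm at or before Poster Slot starts 7:20pm → clear.
Sponsor Presentation: ends 6:20pm at or before Poster Slot starts 7:20pm → clear.
Tutorial Session: ends 7:05pm at or before Poster Slot starts 7:20pm → clear.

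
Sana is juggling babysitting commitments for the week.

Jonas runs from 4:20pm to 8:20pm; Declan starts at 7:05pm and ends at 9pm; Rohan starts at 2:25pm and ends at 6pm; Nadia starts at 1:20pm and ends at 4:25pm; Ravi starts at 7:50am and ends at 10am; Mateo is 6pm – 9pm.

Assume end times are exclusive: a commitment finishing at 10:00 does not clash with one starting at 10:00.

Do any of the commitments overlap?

Yes

Sorted by start: Ravi, Nadia, Rohan, Jonas, Mateo, Declan.
Nadia starts after Ravi ends — done with Ravi.
Rohan starts before Nadia ends → Nadia and Rohan overlap.
That's a conflict, so the schedule is not conflict-free.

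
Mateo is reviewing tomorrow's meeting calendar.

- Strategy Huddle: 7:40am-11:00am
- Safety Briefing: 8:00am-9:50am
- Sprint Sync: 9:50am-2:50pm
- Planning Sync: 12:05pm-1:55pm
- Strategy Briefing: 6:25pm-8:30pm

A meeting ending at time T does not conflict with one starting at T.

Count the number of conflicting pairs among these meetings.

Check each pair: they overlap iff neither finishes before the other starts.
Sorted by start: Strategy Huddle, Safety Briefing, Sprint Sync, Planning Sync, Strategy Briefing.
Safety Briefing starts before Strategy Huddle ends → Strategy Huddle and Safety Briefing overlap.
Sprint Sync starts before Strategy Huddle ends → Strategy Huddle and Sprint Sync overlap.
Planning Sync starts after Strategy Huddle ends, so nothing later overlaps Strategy Huddle either.
Sprint Sync starts exactly when Safety Briefing ends (back-to-back, no overlap), so nothing later overlaps Safety Briefing either.
Planning Sync starts before Sprint Sync ends → Sprint Sync and Planning Sync overlap.
Strategy Briefing starts after Sprint Sync ends.
Strategy Briefing starts after Planning Sync ends.
Overlapping pairs: Planning Sync & Sprint Sync, Safety Briefing & Strategy Huddle, Sprint Sync & Strategy Huddle — 3 in total.

3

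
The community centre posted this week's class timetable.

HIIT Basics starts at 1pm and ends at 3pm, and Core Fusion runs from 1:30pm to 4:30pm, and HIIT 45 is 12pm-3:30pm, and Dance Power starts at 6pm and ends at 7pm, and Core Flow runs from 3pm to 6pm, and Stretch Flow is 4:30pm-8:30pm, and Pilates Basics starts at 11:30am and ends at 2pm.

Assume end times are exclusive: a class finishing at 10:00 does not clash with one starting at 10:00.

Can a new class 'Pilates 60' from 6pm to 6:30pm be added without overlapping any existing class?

No — it overlaps Dance Power, Stretch Flow

Pilates Basics: ends 2pm at or before Pilates 60 starts 6pm → clear.
HIIT 45: ends 3:30pm at or before Pilates 60 starts 6pm → clear.
HIIT Basics: ends 3pm at or before Pilates 60 starts 6pm → clear.
Core Fusion: ends 4:30pm at or before Pilates 60 starts 6pm → clear.
Core Flow: ends 6pm at or before Pilates 60 starts 6pm → clear.
Stretch Flow: starts 4:30pm before Pilates 60 ends 6:30pm, and ends 8:30pm after Pilates 60 starts 6pm → overlap.
Dance Power: starts 6pm before Pilates 60 ends 6:30pm, and ends 7pm after Pilates 60 starts 6pm → overlap.
Pilates 60 overlaps Dance Power, Stretch Flow.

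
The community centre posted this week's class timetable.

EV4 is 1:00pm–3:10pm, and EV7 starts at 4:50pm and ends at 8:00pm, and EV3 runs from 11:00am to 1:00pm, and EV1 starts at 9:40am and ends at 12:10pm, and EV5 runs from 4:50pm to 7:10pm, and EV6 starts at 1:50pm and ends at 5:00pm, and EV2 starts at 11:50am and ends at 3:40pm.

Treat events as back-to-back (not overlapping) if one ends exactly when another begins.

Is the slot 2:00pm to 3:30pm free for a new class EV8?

EV1: ends 12:10pm at or before EV8 starts 2:00pm → clear.
EV3: ends 1:00pm at or before EV8 starts 2:00pm → clear.
EV2: starts 11:50am before EV8 ends 3:30pm, and ends 3:40pm after EV8 starts 2:00pm → overlap.
EV4: starts 1:00pm before EV8 ends 3:30pm, and ends 3:10pm after EV8 starts 2:00pm → overlap.
EV6: starts 1:50pm before EV8 ends 3:30pm, and ends 5:00pm after EV8 starts 2:00pm → overlap.
EV5: starts 4:50pm at or after EV8 ends 3:30pm → clear.
EV7: starts 4:50pm at or after EV8 ends 3:30pm → clear.
EV8 overlaps EV2, EV4, EV6.

No — it overlaps EV2, EV4, EV6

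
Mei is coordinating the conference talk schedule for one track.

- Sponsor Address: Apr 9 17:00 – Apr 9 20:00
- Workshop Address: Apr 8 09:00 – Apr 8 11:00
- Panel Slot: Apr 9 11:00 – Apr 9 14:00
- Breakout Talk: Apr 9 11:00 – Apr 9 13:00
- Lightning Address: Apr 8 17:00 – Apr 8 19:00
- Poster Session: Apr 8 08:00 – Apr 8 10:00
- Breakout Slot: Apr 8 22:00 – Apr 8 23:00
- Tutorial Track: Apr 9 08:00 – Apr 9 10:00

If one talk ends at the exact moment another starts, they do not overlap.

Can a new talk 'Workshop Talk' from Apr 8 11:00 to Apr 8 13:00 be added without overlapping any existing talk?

Yes — the slot is free

Poster Session: ends Apr 8 10:00 at or before Workshop Talk starts Apr 8 11:00 → clear.
Workshop Address: ends Apr 8 11:00 at or before Workshop Talk starts Apr 8 11:00 → clear.
Lightning Address: starts Apr 8 17:00 at or after Workshop Talk ends Apr 8 13:00 → clear.
Breakout Slot: starts Apr 8 22:00 at or after Workshop Talk ends Apr 8 13:00 → clear.
Tutorial Track: starts Apr 9 08:00 at or after Workshop Talk ends Apr 8 13:00 → clear.
Panel Slot: starts Apr 9 11:00 at or after Workshop Talk ends Apr 8 13:00 → clear.
Breakout Talk: starts Apr 9 11:00 at or after Workshop Talk ends Apr 8 13:00 → clear.
Sponsor Address: starts Apr 9 17:00 at or after Workshop Talk ends Apr 8 13:00 → clear.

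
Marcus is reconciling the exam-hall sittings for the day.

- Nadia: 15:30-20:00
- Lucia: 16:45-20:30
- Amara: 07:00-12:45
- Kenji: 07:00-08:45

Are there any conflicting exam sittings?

Yes

Check each pair: they overlap iff neither finishes before the other starts.
Sorted by start: Kenji, Amara, Nadia, Lucia.
Amara starts before Kenji ends → Kenji and Amara overlap.
That's a conflict, so the schedule is not conflict-free.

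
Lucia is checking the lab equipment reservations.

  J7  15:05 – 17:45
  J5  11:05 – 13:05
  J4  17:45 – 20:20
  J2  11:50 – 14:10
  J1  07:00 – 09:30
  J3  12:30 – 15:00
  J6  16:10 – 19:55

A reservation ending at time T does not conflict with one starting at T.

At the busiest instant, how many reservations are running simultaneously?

Walk through starts and ends in time order (an end at T is processed before a start at T):
07:00 start J1 → 1
09:30 end J1 → 0
11:05 start J5 → 1
11:50 start J2 → 2
12:30 start J3 → 3
13:05 end J5 → 2
14:10 end J2 → 1
15:00 end J3 → 0
15:05 start J7 → 1
16:10 start J6 → 2
17:45 end J7 → 1
17:45 start J4 → 2
19:55 end J6 → 1
20:20 end J4 → 0
Peak is 3, at 12:30 (J2, J3, J5).

3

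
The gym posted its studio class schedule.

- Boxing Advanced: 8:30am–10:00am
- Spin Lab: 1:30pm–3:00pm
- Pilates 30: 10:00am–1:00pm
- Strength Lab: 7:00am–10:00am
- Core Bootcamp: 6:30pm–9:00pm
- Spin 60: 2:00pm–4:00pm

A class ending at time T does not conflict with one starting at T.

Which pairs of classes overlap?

Two intervals overlap when each starts before the other ends.
Sorted by start: Strength Lab, Boxing Advanced, Pilates 30, Spin Lab, Spin 60, Core Bootcamp.
Boxing Advanced starts before Strength Lab ends → Strength Lab and Boxing Advanced overlap.
Pilates 30 starts exactly when Strength Lab ends (back-to-back, no overlap), so nothing later overlaps Strength Lab either.
Pilates 30 starts exactly when Boxing Advanced ends (back-to-back, no overlap), so nothing later overlaps Boxing Advanced either.
Spin Lab starts after Pilates 30 ends, so nothing later overlaps Pilates 30 either.
Spin 60 starts before Spin Lab ends → Spin Lab and Spin 60 overlap.
Core Bootcamp starts after Spin Lab ends.
Core Bootcamp starts after Spin 60 ends.

Boxing Advanced & Strength Lab, Spin 60 & Spin Lab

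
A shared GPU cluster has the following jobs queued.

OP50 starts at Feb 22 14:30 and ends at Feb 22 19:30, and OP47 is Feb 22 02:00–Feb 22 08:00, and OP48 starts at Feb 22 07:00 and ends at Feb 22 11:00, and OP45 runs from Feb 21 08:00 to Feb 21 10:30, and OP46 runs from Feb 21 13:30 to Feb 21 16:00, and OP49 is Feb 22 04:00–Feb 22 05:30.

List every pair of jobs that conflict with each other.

Check each pair: they overlap iff neither finishes before the other starts.
Sorted by start: OP45, OP46, OP47, OP49, OP48, OP50.
OP46 starts after OP45 ends, so OP45 has no further overlaps.
OP47 starts after OP46 ends, so OP46 has no further overlaps.
OP49 starts before OP47 ends → OP47 and OP49 overlap.
OP48 starts before OP47 ends → OP47 and OP48 overlap.
OP50 starts after OP47 ends.
OP48 starts after OP49 ends, so OP49 has no further overlaps.
OP50 starts after OP48 ends.

OP47 & OP48, OP47 & OP49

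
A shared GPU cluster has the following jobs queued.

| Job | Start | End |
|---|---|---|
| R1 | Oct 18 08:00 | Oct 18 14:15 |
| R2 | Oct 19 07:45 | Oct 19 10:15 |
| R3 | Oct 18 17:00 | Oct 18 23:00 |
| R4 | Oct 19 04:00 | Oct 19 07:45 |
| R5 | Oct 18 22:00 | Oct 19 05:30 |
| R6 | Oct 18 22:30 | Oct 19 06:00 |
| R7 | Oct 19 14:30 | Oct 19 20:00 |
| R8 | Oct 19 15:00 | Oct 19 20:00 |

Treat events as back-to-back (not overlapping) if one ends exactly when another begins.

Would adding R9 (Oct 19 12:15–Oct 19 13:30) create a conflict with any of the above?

No — it doesn't clash with anything

R1: ends Oct 18 14:15 at or before R9 starts Oct 19 12:15 → clear.
R3: ends Oct 18 23:00 at or before R9 starts Oct 19 12:15 → clear.
R5: ends Oct 19 05:30 at or before R9 starts Oct 19 12:15 → clear.
R6: ends Oct 19 06:00 at or before R9 starts Oct 19 12:15 → clear.
R4: ends Oct 19 07:45 at or before R9 starts Oct 19 12:15 → clear.
R2: ends Oct 19 10:15 at or before R9 starts Oct 19 12:15 → clear.
R7: starts Oct 19 14:30 at or after R9 ends Oct 19 13:30 → clear.
R8: starts Oct 19 15:00 at or after R9 ends Oct 19 13:30 → clear.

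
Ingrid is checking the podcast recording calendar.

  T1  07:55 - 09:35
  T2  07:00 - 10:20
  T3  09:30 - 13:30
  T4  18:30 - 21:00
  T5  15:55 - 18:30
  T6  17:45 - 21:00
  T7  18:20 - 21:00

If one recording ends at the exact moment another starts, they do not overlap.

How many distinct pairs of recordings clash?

8

Sorted by start: T2, T1, T3, T5, T6, T7, T4.
T1 starts before T2 ends → T2 and T1 overlap.
T3 starts before T2 ends → T2 and T3 overlap.
T5 starts after T2 ends, so T2 has no further overlaps.
T3 starts before T1 ends → T1 and T3 overlap.
T5 starts after T1 ends, so T1 has no further overlaps.
T5 starts after T3 ends, so T3 has no further overlaps.
T6 starts before T5 ends → T5 and T6 overlap.
T7 starts before T5 ends → T5 and T7 overlap.
T4 starts exactly when T5 ends (back-to-back, no overlap).
T7 starts before T6 ends → T6 and T7 overlap.
T4 starts before T6 ends → T6 and T4 overlap.
T4 starts before T7 ends → T7 and T4 overlap.
Overlapping pairs: T1 & T2, T1 & T3, T2 & T3, T4 & T6, T4 & T7, T5 & T6, T5 & T7, T6 & T7 — 8 in total.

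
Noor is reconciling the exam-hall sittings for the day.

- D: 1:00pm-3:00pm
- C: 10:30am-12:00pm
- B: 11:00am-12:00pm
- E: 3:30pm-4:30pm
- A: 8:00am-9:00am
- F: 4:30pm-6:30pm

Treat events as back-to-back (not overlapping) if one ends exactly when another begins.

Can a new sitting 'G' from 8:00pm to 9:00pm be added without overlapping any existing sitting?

Yes — the slot is free

A: ends 9:00am at or before G starts 8:00pm → clear.
C: ends 12:00pm at or before G starts 8:00pm → clear.
B: ends 12:00pm at or before G starts 8:00pm → clear.
D: ends 3:00pm at or before G starts 8:00pm → clear.
E: ends 4:30pm at or before G starts 8:00pm → clear.
F: ends 6:30pm at or before G starts 8:00pm → clear.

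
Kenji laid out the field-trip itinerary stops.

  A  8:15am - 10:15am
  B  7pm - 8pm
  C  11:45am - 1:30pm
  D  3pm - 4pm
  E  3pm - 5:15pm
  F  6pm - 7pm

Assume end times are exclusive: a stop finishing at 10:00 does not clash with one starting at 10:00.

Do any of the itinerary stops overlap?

Yes

Two intervals overlap when each starts before the other ends.
Sorted by start: A, C, D, E, F, B.
C starts after A ends, so A has no further overlaps.
D starts after C ends, so C has no further overlaps.
E starts before D ends → D and E overlap.
That's a conflict, so the schedule is not conflict-free.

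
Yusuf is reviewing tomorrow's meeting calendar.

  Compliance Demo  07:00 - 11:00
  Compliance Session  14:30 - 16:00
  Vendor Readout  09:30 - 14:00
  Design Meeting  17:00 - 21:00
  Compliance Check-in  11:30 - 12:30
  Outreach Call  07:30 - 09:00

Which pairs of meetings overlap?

Sorted by start: Compliance Demo, Outreach Call, Vendor Readout, Compliance Check-in, Compliance Session, Design Meeting.
Outreach Call starts before Compliance Demo ends → Compliance Demo and Outreach Call overlap.
Vendor Readout starts before Compliance Demo ends → Compliance Demo and Vendor Readout overlap.
Compliance Check-in starts after Compliance Demo ends, so nothing later overlaps Compliance Demo either.
Vendor Readout starts after Outreach Call ends, so nothing later overlaps Outreach Call either.
Compliance Check-in starts before Vendor Readout ends → Vendor Readout and Compliance Check-in overlap.
Compliance Session starts after Vendor Readout ends, so nothing later overlaps Vendor Readout either.
Compliance Session starts after Compliance Check-in ends, so nothing later overlaps Compliance Check-in either.
Design Meeting starts after Compliance Session ends.

Compliance Check-in & Vendor Readout, Compliance Demo & Outreach Call, Compliance Demo & Vendor Readout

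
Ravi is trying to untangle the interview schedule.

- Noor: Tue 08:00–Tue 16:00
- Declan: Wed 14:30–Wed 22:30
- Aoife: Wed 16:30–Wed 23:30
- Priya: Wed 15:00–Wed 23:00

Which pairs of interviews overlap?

Sorted by start: Noor, Declan, Priya, Aoife.
Declan starts after Noor ends, so nothing later overlaps Noor either.
Priya starts before Declan ends → Declan and Priya overlap.
Aoife starts before Declan ends → Declan and Aoife overlap.
Aoife starts before Priya ends → Priya and Aoife overlap.

Aoife & Declan, Aoife & Priya, Declan & Priya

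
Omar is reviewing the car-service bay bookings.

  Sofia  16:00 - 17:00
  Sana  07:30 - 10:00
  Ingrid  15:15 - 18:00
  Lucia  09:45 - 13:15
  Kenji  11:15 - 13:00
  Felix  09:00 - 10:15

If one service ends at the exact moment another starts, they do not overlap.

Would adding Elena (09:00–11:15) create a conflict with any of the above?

Yes — it overlaps Felix, Lucia, Sana

Sana: starts 07:30 before Elena ends 11:15, and ends 10:00 after Elena starts 09:00 → overlap.
Felix: starts 09:00 before Elena ends 11:15, and ends 10:15 after Elena starts 09:00 → overlap.
Lucia: starts 09:45 before Elena ends 11:15, and ends 13:15 after Elena starts 09:00 → overlap.
Kenji: starts 11:15 at or after Elena ends 11:15 → clear.
Ingrid: starts 15:15 at or after Elena ends 11:15 → clear.
Sofia: starts 16:00 at or after Elena ends 11:15 → clear.
Elena overlaps Felix, Sana, Lucia.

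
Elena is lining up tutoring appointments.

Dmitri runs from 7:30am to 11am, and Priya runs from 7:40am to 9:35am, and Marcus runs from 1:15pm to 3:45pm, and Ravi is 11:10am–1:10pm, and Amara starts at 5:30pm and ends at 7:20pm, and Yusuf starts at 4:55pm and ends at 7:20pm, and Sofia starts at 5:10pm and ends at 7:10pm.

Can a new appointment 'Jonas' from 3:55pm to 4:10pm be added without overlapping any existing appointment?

Dmitri: ends 11am at or before Jonas starts 3:55pm → clear.
Priya: ends 9:35am at or before Jonas starts 3:55pm → clear.
Ravi: ends 1:10pm at or before Jonas starts 3:55pm → clear.
Marcus: ends 3:45pm at or before Jonas starts 3:55pm → clear.
Yusuf: starts 4:55pm at or after Jonas ends 4:10pm → clear.
Sofia: starts 5:10pm at or after Jonas ends 4:10pm → clear.
Amara: starts 5:30pm at or after Jonas ends 4:10pm → clear.

Yes — the slot is free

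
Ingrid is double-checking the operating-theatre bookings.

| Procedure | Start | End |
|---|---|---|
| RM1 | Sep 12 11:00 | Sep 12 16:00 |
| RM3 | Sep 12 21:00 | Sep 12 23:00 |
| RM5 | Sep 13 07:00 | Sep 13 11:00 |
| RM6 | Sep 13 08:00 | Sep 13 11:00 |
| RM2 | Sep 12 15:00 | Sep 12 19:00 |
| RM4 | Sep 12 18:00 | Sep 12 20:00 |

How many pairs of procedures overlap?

3

Two intervals overlap when each starts before the other ends.
Sorted by start: RM1, RM2, RM4, RM3, RM5, RM6.
RM2 starts before RM1 ends → RM1 and RM2 overlap.
RM4 starts after RM1 ends — done with RM1.
RM4 starts before RM2 ends → RM2 and RM4 overlap.
RM3 starts after RM2 ends — done with RM2.
RM3 starts after RM4 ends — done with RM4.
RM5 starts after RM3 ends — done with RM3.
RM6 starts before RM5 ends → RM5 and RM6 overlap.
Overlapping pairs: RM1 & RM2, RM2 & RM4, RM5 & RM6 — 3 in total.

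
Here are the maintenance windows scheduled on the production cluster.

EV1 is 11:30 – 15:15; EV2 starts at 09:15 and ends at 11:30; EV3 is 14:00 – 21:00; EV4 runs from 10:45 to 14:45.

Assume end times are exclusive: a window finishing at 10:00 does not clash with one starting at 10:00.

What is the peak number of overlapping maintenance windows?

Walk through starts and ends in time order (an end at T is processed before a start at T):
09:15 start EV2 → 1
10:45 start EV4 → 2
11:30 end EV2 → 1
11:30 start EV1 → 2
14:00 start EV3 → 3
14:45 end EV4 → 2
15:15 end EV1 → 1
21:00 end EV3 → 0
Peak is 3, at 14:00 (EV1, EV3, EV4).

3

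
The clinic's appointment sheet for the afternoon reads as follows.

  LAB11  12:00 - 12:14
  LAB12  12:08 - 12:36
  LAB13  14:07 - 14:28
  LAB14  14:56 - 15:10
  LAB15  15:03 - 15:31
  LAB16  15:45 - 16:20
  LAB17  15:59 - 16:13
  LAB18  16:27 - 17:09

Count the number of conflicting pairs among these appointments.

Sorted by start: LAB11, LAB12, LAB13, LAB14, LAB15, LAB16, LAB17, LAB18.
LAB12 starts before LAB11 ends → LAB11 and LAB12 overlap.
LAB13 starts after LAB11 ends; LAB11 is clear from here.
LAB13 starts after LAB12 ends; LAB12 is clear from here.
LAB14 starts after LAB13 ends; LAB13 is clear from here.
LAB15 starts before LAB14 ends → LAB14 and LAB15 overlap.
LAB16 starts after LAB14 ends; LAB14 is clear from here.
LAB16 starts after LAB15 ends; LAB15 is clear from here.
LAB17 starts before LAB16 ends → LAB16 and LAB17 overlap.
LAB18 starts after LAB16 ends.
LAB18 starts after LAB17 ends.
Overlapping pairs: LAB11 & LAB12, LAB14 & LAB15, LAB16 & LAB17 — 3 in total.

3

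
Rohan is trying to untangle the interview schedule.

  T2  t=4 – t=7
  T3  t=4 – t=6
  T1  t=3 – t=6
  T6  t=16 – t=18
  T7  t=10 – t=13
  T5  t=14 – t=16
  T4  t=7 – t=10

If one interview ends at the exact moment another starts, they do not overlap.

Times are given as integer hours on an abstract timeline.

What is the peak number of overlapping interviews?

3

Walk through starts and ends in time order (an end at T is processed before a start at T):
t=3 start T1 → 1
t=4 start T2 → 2
t=4 start T3 → 3
t=6 end T1 → 2
t=6 end T3 → 1
t=7 end T2 → 0
t=7 start T4 → 1
t=10 end T4 → 0
t=10 start T7 → 1
t=13 end T7 → 0
t=14 start T5 → 1
t=16 end T5 → 0
t=16 start T6 → 1
t=18 end T6 → 0
Peak is 3, at t=4 (T1, T2, T3).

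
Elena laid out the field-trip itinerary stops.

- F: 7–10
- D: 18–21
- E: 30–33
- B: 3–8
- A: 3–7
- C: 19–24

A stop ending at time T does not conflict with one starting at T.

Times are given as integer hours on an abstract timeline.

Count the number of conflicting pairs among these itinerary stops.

3

Check each pair: they overlap iff neither finishes before the other starts.
Sorted by start: A, B, F, D, C, E.
B starts before A ends → A and B overlap.
F starts exactly when A ends (back-to-back, no overlap); A is clear from here.
F starts before B ends → B and F overlap.
D starts after B ends; B is clear from here.
D starts after F ends; F is clear from here.
C starts before D ends → D and C overlap.
E starts after D ends.
E starts after C ends.
Overlapping pairs: A & B, B & F, C & D — 3 in total.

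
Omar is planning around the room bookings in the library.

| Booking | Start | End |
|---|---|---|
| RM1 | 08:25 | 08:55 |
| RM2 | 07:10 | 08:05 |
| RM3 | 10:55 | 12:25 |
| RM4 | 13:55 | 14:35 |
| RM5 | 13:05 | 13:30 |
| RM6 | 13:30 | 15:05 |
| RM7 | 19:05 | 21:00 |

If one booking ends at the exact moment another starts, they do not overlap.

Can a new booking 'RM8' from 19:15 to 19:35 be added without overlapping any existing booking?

No — it overlaps RM7

RM2: ends 08:05 at or before RM8 starts 19:15 → clear.
RM1: ends 08:55 at or before RM8 starts 19:15 → clear.
RM3: ends 12:25 at or before RM8 starts 19:15 → clear.
RM5: ends 13:30 at or before RM8 starts 19:15 → clear.
RM6: ends 15:05 at or before RM8 starts 19:15 → clear.
RM4: ends 14:35 at or before RM8 starts 19:15 → clear.
RM7: starts 19:05 before RM8 ends 19:35, and ends 21:00 after RM8 starts 19:15 → overlap.
RM8 overlaps RM7.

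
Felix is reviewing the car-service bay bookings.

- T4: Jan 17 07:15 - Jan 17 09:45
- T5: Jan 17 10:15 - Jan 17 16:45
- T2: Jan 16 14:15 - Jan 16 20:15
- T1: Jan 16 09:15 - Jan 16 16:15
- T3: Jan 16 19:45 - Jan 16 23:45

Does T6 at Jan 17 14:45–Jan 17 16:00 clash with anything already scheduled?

Yes — it overlaps T5

T1: ends Jan 16 16:15 at or before T6 starts Jan 17 14:45 → clear.
T2: ends Jan 16 20:15 at or before T6 starts Jan 17 14:45 → clear.
T3: ends Jan 16 23:45 at or before T6 starts Jan 17 14:45 → clear.
T4: ends Jan 17 09:45 at or before T6 starts Jan 17 14:45 → clear.
T5: starts Jan 17 10:15 before T6 ends Jan 17 16:00, and ends Jan 17 16:45 after T6 starts Jan 17 14:45 → overlap.
T6 overlaps T5.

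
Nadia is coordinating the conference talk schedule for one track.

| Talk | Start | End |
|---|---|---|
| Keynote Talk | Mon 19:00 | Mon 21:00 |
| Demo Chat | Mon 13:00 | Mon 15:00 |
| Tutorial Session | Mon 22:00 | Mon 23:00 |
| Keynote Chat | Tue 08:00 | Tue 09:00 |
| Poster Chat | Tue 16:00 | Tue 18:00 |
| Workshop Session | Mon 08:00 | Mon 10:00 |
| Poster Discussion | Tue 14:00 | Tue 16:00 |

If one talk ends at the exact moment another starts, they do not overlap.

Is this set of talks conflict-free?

Sorted by start: Workshop Session, Demo Chat, Keynote Talk, Tutorial Session, Keynote Chat, Poster Discussion, Poster Chat.
Demo Chat starts after Workshop Session ends, so Workshop Session has no further overlaps.
Keynote Talk starts after Demo Chat ends, so Demo Chat has no further overlaps.
Tutorial Session starts after Keynote Talk ends, so Keynote Talk has no further overlaps.
Keynote Chat starts after Tutorial Session ends, so Tutorial Session has no further overlaps.
Poster Discussion starts after Keynote Chat ends, so Keynote Chat has no further overlaps.
Poster Chat starts exactly when Poster Discussion ends (back-to-back, no overlap).
Every pair is clear; the schedule has no overlaps.

Yes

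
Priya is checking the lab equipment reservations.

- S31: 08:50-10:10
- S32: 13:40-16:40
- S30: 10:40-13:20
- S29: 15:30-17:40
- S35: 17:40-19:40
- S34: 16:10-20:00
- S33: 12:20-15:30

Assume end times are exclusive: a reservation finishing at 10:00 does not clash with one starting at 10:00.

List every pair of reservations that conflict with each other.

S29 & S32, S29 & S34, S30 & S33, S32 & S33, S32 & S34, S34 & S35

Sorted by start: S31, S30, S33, S32, S29, S34, S35.
S30 starts after S31 ends; S31 is clear from here.
S33 starts before S30 ends → S30 and S33 overlap.
S32 starts after S30 ends; S30 is clear from here.
S32 starts before S33 ends → S33 and S32 overlap.
S29 starts exactly when S33 ends (back-to-back, no overlap); S33 is clear from here.
S29 starts before S32 ends → S32 and S29 overlap.
S34 starts before S32 ends → S32 and S34 overlap.
S35 starts after S32 ends.
S34 starts before S29 ends → S29 and S34 overlap.
S35 starts exactly when S29 ends (back-to-back, no overlap).
S35 starts before S34 ends → S34 and S35 overlap.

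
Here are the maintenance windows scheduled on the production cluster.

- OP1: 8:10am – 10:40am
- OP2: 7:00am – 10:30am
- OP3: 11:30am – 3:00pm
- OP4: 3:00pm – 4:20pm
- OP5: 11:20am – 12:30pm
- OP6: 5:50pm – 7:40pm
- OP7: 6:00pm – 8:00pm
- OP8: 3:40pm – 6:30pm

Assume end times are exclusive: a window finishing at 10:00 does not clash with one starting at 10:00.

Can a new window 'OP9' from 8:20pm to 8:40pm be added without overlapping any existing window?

OP2: ends 10:30am at or before OP9 starts 8:20pm → clear.
OP1: ends 10:40am at or before OP9 starts 8:20pm → clear.
OP5: ends 12:30pm at or before OP9 starts 8:20pm → clear.
OP3: ends 3:00pm at or before OP9 starts 8:20pm → clear.
OP4: ends 4:20pm at or before OP9 starts 8:20pm → clear.
OP8: ends 6:30pm at or before OP9 starts 8:20pm → clear.
OP6: ends 7:40pm at or before OP9 starts 8:20pm → clear.
OP7: ends 8:00pm at or before OP9 starts 8:20pm → clear.

Yes — the slot is free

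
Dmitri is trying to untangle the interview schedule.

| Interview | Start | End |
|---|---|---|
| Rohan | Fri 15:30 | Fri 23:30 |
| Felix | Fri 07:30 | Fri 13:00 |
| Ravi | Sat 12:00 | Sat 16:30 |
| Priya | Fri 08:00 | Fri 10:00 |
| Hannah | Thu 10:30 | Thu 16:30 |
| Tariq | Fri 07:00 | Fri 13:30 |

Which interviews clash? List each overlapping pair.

Felix & Priya, Felix & Tariq, Priya & Tariq

Check each pair: they overlap iff neither finishes before the other starts.
Sorted by start: Hannah, Tariq, Felix, Priya, Rohan, Ravi.
Tariq starts after Hannah ends, so Hannah has no further overlaps.
Felix starts before Tariq ends → Tariq and Felix overlap.
Priya starts before Tariq ends → Tariq and Priya overlap.
Rohan starts after Tariq ends, so Tariq has no further overlaps.
Priya starts before Felix ends → Felix and Priya overlap.
Rohan starts after Felix ends, so Felix has no further overlaps.
Rohan starts after Priya ends, so Priya has no further overlaps.
Ravi starts after Rohan ends.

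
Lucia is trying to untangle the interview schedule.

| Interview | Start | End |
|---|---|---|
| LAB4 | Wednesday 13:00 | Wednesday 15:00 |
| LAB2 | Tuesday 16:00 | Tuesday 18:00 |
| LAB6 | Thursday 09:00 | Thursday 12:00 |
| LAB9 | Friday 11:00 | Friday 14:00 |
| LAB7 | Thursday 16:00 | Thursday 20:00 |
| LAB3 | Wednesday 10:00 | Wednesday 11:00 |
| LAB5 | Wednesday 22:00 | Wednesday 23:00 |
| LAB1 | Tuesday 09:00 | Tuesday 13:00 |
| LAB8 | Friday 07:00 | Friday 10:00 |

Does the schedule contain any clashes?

No

Two intervals overlap when each starts before the other ends.
Sorted by start: LAB1, LAB2, LAB3, LAB4, LAB5, LAB6, LAB7, LAB8, LAB9.
LAB2 starts after LAB1 ends — done with LAB1.
LAB3 starts after LAB2 ends — done with LAB2.
LAB4 starts after LAB3 ends — done with LAB3.
LAB5 starts after LAB4 ends — done with LAB4.
LAB6 starts after LAB5 ends — done with LAB5.
LAB7 starts after LAB6 ends — done with LAB6.
LAB8 starts after LAB7 ends — done with LAB7.
LAB9 starts after LAB8 ends.
Every pair is clear; the schedule has no overlaps.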